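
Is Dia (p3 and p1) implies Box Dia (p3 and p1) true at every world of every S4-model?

Tableau for the negation not (Dia (p3 and p1) implies Box Dia (p3 and p1)):
1. not (Dia (p3 and p1) implies Box Dia (p3 and p1)), u
2. Dia (p3 and p1), u   [neg-implies-rule on 1]
3. not Box Dia (p3 and p1), u   [neg-implies-rule on 1]
4. p3 and p1, v   [Dia-rule on 2: fresh world v, uRv]
5. p3, v   [and-rule on 4]
6. p1, v   [and-rule on 4]
7. not Dia (p3 and p1), w   [neg-Box-rule on 3: fresh world w, uRw]
8. not (p3 and p1), w   [neg-Dia-rule on 7 via wRw]
9. not p1, w   [neg-and-rule on 8 (branches; this branch)]
Accessibility: uRu, uRv, uRw, vRv, wRw
The negation has an open branch (countermodel exists).

Invalid (countermodel exists)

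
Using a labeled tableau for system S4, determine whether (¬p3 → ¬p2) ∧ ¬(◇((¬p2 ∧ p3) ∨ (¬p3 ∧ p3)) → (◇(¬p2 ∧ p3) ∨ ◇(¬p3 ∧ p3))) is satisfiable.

1. (¬p3 → ¬p2) ∧ ¬(◇((¬p2 ∧ p3) ∨ (¬p3 ∧ p3)) → (◇(¬p2 ∧ p3) ∨ ◇(¬p3 ∧ p3))), 0
2. ¬p3 → ¬p2, 0
3. ¬(◇((¬p2 ∧ p3) ∨ (¬p3 ∧ p3)) → (◇(¬p2 ∧ p3) ∨ ◇(¬p3 ∧ p3))), 0
4. ◇((¬p2 ∧ p3) ∨ (¬p3 ∧ p3)), 0
5. ¬(◇(¬p2 ∧ p3) ∨ ◇(¬p3 ∧ p3)), 0
6. ¬◇(¬p2 ∧ p3), 0
7. ¬◇(¬p3 ∧ p3), 0
8. ¬(¬p2 ∧ p3), 0
9. ¬(¬p3 ∧ p3), 0
10. ¬p2, 0
11. ¬p3, 0
12. (¬p2 ∧ p3) ∨ (¬p3 ∧ p3), 1
13. ¬(¬p2 ∧ p3), 1
14. ¬(¬p3 ∧ p3), 1
15. ¬p2 ∧ p3, 1
16. ¬p2, 1
17. p3, 1
18. ¬p3, 1
Accessibility: 0R0, 0R1, 1R1
Branch closes: p3 and ¬p3 both at 1.
(One branch shown.) All branches close.

Unsatisfiable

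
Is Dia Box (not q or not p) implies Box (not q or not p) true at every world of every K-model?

Not valid

Tableau for the negation not (Dia Box (not q or not p) implies Box (not q or not p)):
1. not (Dia Box (not q or not p) implies Box (not q or not p)), 0
2. Dia Box (not q or not p), 0
3. not Box (not q or not p), 0
4. Box (not q or not p), 1
5. not (not q or not p), 2
6. q, 2
7. p, 2
Accessibility: 0R1, 0R2
The negation has an open branch (countermodel exists).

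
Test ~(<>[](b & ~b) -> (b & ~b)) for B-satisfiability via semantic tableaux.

1. ~(<>[](b & ~b) -> (b & ~b)), 0
2. <>[](b & ~b), 0
3. ~(b & ~b), 0
4. b, 0
5. [](b & ~b), 1
6. b & ~b, 0
7. ~b, 0
Accessibility: 0R0, 0R1, 1R0, 1R1
Branch closes: b and ~b both at 0.
All branches of the tableau close; one closing branch shown above.

No, unsatisfiable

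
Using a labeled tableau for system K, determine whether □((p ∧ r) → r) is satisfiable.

Satisfiable (open branch found)

1. □((p ∧ r) → r), 0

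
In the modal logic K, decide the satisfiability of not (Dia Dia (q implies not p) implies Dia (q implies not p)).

1. not (Dia Dia (q implies not p) implies Dia (q implies not p)), w0
2. Dia Dia (q implies not p), w0
3. not Dia (q implies not p), w0
4. Dia (q implies not p), w1
5. not (q implies not p), w1
6. q, w1
7. p, w1
8. q implies not p, w2
9. not p, w2
Accessibility: w0Rw1, w1Rw2

Yes, satisfiable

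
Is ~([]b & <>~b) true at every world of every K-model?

Yes, valid

Tableau for the negation []b & <>~b:
1. []b & <>~b, u
2. []b, u
3. <>~b, u
4. ~b, v
5. b, v
Accessibility: uRv
Branch closes: b and ~b both at v.
All branches of the negation close; one closing branch shown above.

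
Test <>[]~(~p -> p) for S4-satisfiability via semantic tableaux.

Satisfiable

1. <>[]~(~p -> p), u
2. []~(~p -> p), v   [<>-rule on 1: fresh world v, uRv]
3. ~(~p -> p), v   [[]-rule on 2 via vRv]
4. ~p, v   [~->-rule on 3]
Accessibility: uRu, uRv, vRv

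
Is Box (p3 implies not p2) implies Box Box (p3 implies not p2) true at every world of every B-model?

Tableau for the negation not (Box (p3 implies not p2) implies Box Box (p3 implies not p2)):
1. not (Box (p3 implies not p2) implies Box Box (p3 implies not p2)), w0
2. Box (p3 implies not p2), w0   [neg-implies-rule on 1]
3. not Box Box (p3 implies not p2), w0   [neg-implies-rule on 1]
4. p3 implies not p2, w0   [Box-rule on 2 via w0Rw0]
5. not p2, w0   [implies-rule on 4 (branches; this branch)]
6. not Box (p3 implies not p2), w1   [neg-Box-rule on 3: fresh world w1, w0Rw1]
7. p3 implies not p2, w1   [Box-rule on 2 via w0Rw1]
8. not p2, w1   [implies-rule on 7 (branches; this branch)]
9. not (p3 implies not p2), w2   [neg-Box-rule on 6: fresh world w2, w1Rw2]
10. p3, w2   [neg-implies-rule on 9]
11. p2, w2   [neg-implies-rule on 9]
Accessibility: w0Rw0, w0Rw1, w1Rw0, w1Rw1, w1Rw2, w2Rw1, w2Rw2
The negation has an open branch (countermodel exists).

Invalid (countermodel exists)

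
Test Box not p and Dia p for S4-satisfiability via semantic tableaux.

Unsatisfiable

1. Box not p and Dia p, 0
2. Box not p, 0
3. Dia p, 0
4. not p, 0
5. p, 1
6. not p, 1
Accessibility: 0R0, 0R1, 1R1
Branch closes: p and not p both at 1.
(One branch shown.) All branches close.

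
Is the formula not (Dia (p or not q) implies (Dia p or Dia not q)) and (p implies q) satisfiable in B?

Unsatisfiable (every branch closes)

1. not (Dia (p or not q) implies (Dia p or Dia not q)) and (p implies q), 0
2. not (Dia (p or not q) implies (Dia p or Dia not q)), 0
3. p implies q, 0
4. Dia (p or not q), 0
5. not (Dia p or Dia not q), 0
6. not Dia p, 0
7. not Dia not q, 0
8. not p, 0
9. q, 0
10. p or not q, 1
11. not p, 1
12. q, 1
13. not q, 1
Accessibility: 0R0, 0R1, 1R0, 1R1
Branch closes: q and not q both at 1.
(One branch shown.) All branches close.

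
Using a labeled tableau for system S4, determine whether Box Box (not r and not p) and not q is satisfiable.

1. Box Box (not r and not p) and not q, u
2. Box Box (not r and not p), u
3. not q, u
4. Box (not r and not p), u
5. not r and not p, u
6. not r, u
7. not p, u
Accessibility: uRu

Satisfiable (open branch found)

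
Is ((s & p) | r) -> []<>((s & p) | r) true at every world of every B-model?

Valid

Tableau for the negation ~(((s & p) | r) -> []<>((s & p) | r)):
1. ~(((s & p) | r) -> []<>((s & p) | r)), w0
2. (s & p) | r, w0
3. ~[]<>((s & p) | r), w0
4. s & p, w0
5. s, w0
6. p, w0
7. ~<>((s & p) | r), w1
8. ~((s & p) | r), w0
9. ~(s & p), w0
10. ~r, w0
11. ~((s & p) | r), w1
12. ~(s & p), w1
13. ~r, w1
14. ~p, w0
Accessibility: w0Rw0, w0Rw1, w1Rw0, w1Rw1
Branch closes: p and ~p both at w0.
Every branch of the negation's tableau closes; the branch above is one of them.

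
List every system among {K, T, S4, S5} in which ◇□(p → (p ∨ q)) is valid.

K-tableau for the negation ¬◇□(p → (p ∨ q)):
1. ¬◇□(p → (p ∨ q)), w0
Complete open branch: countermodel on a K-frame, so not valid in K.
T-tableau for the negation ¬◇□(p → (p ∨ q)):
1. ¬◇□(p → (p ∨ q)), w0
2. ¬□(p → (p ∨ q)), w0
3. ¬(p → (p ∨ q)), w1
4. p, w1
5. ¬(p ∨ q), w1
6. ¬p, w1
7. ¬q, w1
Accessibility: w0Rw0, w0Rw1, w1Rw1
Branch closes: p and ¬p both at w1.
Every branch closes (one shown): valid in T, hence also in S4, S5 (every theorem of T is a theorem of S4 and S5).

T, S4, S5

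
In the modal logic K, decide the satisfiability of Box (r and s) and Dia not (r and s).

Unsatisfiable (every branch closes)

1. Box (r and s) and Dia not (r and s), w0
2. Box (r and s), w0   [and-rule on 1]
3. Dia not (r and s), w0   [and-rule on 1]
4. not (r and s), w1   [Dia-rule on 3: fresh world w1, w0Rw1]
5. r and s, w1   [Box-rule on 2 via w0Rw1]
6. r, w1   [and-rule on 5]
7. s, w1   [and-rule on 5]
8. not s, w1   [neg-and-rule on 4 (branches; this branch)]
Accessibility: w0Rw1
Branch closes: s and not s both at w1.
All branches of the tableau close; one closing branch shown above.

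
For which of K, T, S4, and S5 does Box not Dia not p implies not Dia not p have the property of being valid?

T, S4, S5

T-tableau for the negation not (Box not Dia not p implies not Dia not p):
1. not (Box not Dia not p implies not Dia not p), w0
2. Box not Dia not p, w0   [neg-implies-rule on 1]
3. Dia not p, w0   [neg-implies-rule on 1]
4. not Dia not p, w0   [Box-rule on 2 via w0Rw0]
5. p, w0   [neg-Dia-rule on 4 via w0Rw0]
6. not p, w1   [Dia-rule on 3: fresh world w1, w0Rw1]
7. not Dia not p, w1   [Box-rule on 2 via w0Rw1]
8. p, w1   [neg-Dia-rule on 4 via w0Rw1]
Accessibility: w0Rw0, w0Rw1, w1Rw1
Branch closes: p and not p both at w1.
Every branch closes (one shown): valid in T, hence also in S4, S5 (every theorem of T is a theorem of S4 and S5).
K-tableau for the negation not (Box not Dia not p implies not Dia not p):
1. not (Box not Dia not p implies not Dia not p), w0
2. Box not Dia not p, w0   [neg-implies-rule on 1]
3. Dia not p, w0   [neg-implies-rule on 1]
4. not p, w1   [Dia-rule on 3: fresh world w1, w0Rw1]
5. not Dia not p, w1   [Box-rule on 2 via w0Rw1]
Accessibility: w0Rw1
Complete open branch: countermodel on a K-frame, so not valid in K.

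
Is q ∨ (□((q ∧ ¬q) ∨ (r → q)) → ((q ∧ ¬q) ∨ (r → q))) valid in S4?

Valid

Tableau for the negation ¬(q ∨ (□((q ∧ ¬q) ∨ (r → q)) → ((q ∧ ¬q) ∨ (r → q)))):
1. ¬(q ∨ (□((q ∧ ¬q) ∨ (r → q)) → ((q ∧ ¬q) ∨ (r → q)))), w0
2. ¬q, w0
3. ¬(□((q ∧ ¬q) ∨ (r → q)) → ((q ∧ ¬q) ∨ (r → q))), w0
4. □((q ∧ ¬q) ∨ (r → q)), w0
5. ¬((q ∧ ¬q) ∨ (r → q)), w0
6. ¬(q ∧ ¬q), w0
7. ¬(r → q), w0
8. r, w0
9. (q ∧ ¬q) ∨ (r → q), w0
10. r → q, w0
11. q, w0
Accessibility: w0Rw0
Branch closes: q and ¬q both at w0.
All branches of the negation close; one closing branch shown above.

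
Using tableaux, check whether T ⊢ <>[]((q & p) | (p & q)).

Tableau for the negation ~<>[]((q & p) | (p & q)):
1. ~<>[]((q & p) | (p & q)), 0
2. ~[]((q & p) | (p & q)), 0
3. ~((q & p) | (p & q)), 1
4. ~(q & p), 1
5. ~(p & q), 1
6. ~[]((q & p) | (p & q)), 1
7. ~p, 1
8. ~q, 1
9. ~((q & p) | (p & q)), 2
10. ~(q & p), 2
11. ~(p & q), 2
12. ~p, 2
13. ~q, 2
Accessibility: 0R0, 0R1, 1R1, 1R2, 2R2
The negation has an open branch (countermodel exists).

Invalid (countermodel exists)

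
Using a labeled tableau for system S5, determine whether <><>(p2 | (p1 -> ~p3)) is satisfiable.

1. <><>(p2 | (p1 -> ~p3)), 0
2. <>(p2 | (p1 -> ~p3)), 1   [<>-rule on 1: fresh world 1, 0R1]
3. p2 | (p1 -> ~p3), 2   [<>-rule on 2: fresh world 2, 1R2]
4. p1 -> ~p3, 2   [|-rule on 3 (branches; this branch)]
5. ~p3, 2   [->-rule on 4 (branches; this branch)]
Accessibility: 0R0, 0R1, 0R2, 1R0, 1R1, 1R2, 2R0, 2R1, 2R2

Yes, satisfiable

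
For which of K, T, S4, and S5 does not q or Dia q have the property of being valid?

T-tableau for the negation not (not q or Dia q):
1. not (not q or Dia q), u
2. q, u
3. not Dia q, u
4. not q, u
Accessibility: uRu
Branch closes: q and not q both at u.
Every branch closes (one shown): valid in T, hence also in S4, S5 (every theorem of T is a theorem of S4 and S5).
K-tableau for the negation not (not q or Dia q):
1. not (not q or Dia q), u
2. q, u
3. not Dia q, u
Complete open branch: countermodel on a K-frame, so not valid in K.

T, S4, S5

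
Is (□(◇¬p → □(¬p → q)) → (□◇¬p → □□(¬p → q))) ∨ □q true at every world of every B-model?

Tableau for the negation ¬((□(◇¬p → □(¬p → q)) → (□◇¬p → □□(¬p → q))) ∨ □q):
1. ¬((□(◇¬p → □(¬p → q)) → (□◇¬p → □□(¬p → q))) ∨ □q), w0
2. ¬(□(◇¬p → □(¬p → q)) → (□◇¬p → □□(¬p → q))), w0
3. ¬□q, w0
4. □(◇¬p → □(¬p → q)), w0
5. ¬(□◇¬p → □□(¬p → q)), w0
6. □◇¬p, w0
7. ¬□□(¬p → q), w0
8. ◇¬p → □(¬p → q), w0
9. ◇¬p, w0
10. □(¬p → q), w0
11. ¬p → q, w0
12. q, w0
13. ¬q, w1
14. ◇¬p → □(¬p → q), w1
15. ◇¬p, w1
16. ¬p → q, w1
17. □(¬p → q), w1
18. p, w1
19. ¬□(¬p → q), w2
20. ◇¬p → □(¬p → q), w2
21. ◇¬p, w2
22. ¬p → q, w2
23. ¬◇¬p, w2
24. p, w0
25. p, w2
26. q, w2
27. ¬p, w3
28. ◇¬p → □(¬p → q), w3
29. ◇¬p, w3
30. ¬p → q, w3
31. □(¬p → q), w3
32. q, w3
33. ¬p, w4
34. ¬p → q, w4
35. q, w4
36. ¬(¬p → q), w5
37. ¬p, w5
38. ¬q, w5
39. p, w5
Accessibility: w0Rw0, w0Rw1, w0Rw2, w0Rw3, w1Rw0, w1Rw1, w1Rw4, w2Rw0, w2Rw2, w2Rw5, w3Rw0, w3Rw3, w4Rw1, w4Rw4, w5Rw2, w5Rw5
Branch closes: p and ¬p both at w5.
Every branch of the negation's tableau closes; the branch above is one of them.

Valid in B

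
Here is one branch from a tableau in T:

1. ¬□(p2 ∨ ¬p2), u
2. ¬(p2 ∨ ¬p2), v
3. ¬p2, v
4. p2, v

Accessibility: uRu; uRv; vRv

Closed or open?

Both p2 and ¬p2 appear at v.

Closed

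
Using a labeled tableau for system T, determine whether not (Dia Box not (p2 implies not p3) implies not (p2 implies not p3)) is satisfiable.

Satisfiable (open branch found)

1. not (Dia Box not (p2 implies not p3) implies not (p2 implies not p3)), w0
2. Dia Box not (p2 implies not p3), w0
3. p2 implies not p3, w0
4. not p3, w0
5. Box not (p2 implies not p3), w1
6. not (p2 implies not p3), w1
7. p2, w1
8. p3, w1
Accessibility: w0Rw0, w0Rw1, w1Rw1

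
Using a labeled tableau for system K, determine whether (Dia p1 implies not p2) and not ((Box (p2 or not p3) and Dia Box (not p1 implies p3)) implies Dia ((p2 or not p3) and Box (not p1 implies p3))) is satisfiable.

1. (Dia p1 implies not p2) and not ((Box (p2 or not p3) and Dia Box (not p1 implies p3)) implies Dia ((p2 or not p3) and Box (not p1 implies p3))), w0
2. Dia p1 implies not p2, w0
3. not ((Box (p2 or not p3) and Dia Box (not p1 implies p3)) implies Dia ((p2 or not p3) and Box (not p1 implies p3))), w0
4. Box (p2 or not p3) and Dia Box (not p1 implies p3), w0
5. not Dia ((p2 or not p3) and Box (not p1 implies p3)), w0
6. Box (p2 or not p3), w0
7. Dia Box (not p1 implies p3), w0
8. not Dia p1, w0
9. Box (not p1 implies p3), w1
10. not ((p2 or not p3) and Box (not p1 implies p3)), w1
11. p2 or not p3, w1
12. not p1, w1
13. not Box (not p1 implies p3), w1
14. not p3, w1
15. not (not p1 implies p3), w2
16. not p1, w2
17. not p3, w2
18. not p1 implies p3, w2
19. p3, w2
Accessibility: w0Rw1, w1Rw2
Branch closes: p3 and not p3 both at w2.
All branches of the tableau close; one closing branch shown above.

Unsatisfiable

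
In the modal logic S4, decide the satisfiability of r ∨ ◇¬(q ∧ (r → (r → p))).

Satisfiable

1. r ∨ ◇¬(q ∧ (r → (r → p))), w0
2. ◇¬(q ∧ (r → (r → p))), w0
3. ¬(q ∧ (r → (r → p))), w1
4. ¬(r → (r → p)), w1
5. r, w1
6. ¬(r → p), w1
7. ¬p, w1
Accessibility: w0Rw0, w0Rw1, w1Rw1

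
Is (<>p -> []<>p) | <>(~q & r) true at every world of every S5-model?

Tableau for the negation ~((<>p -> []<>p) | <>(~q & r)):
1. ~((<>p -> []<>p) | <>(~q & r)), w0
2. ~(<>p -> []<>p), w0   [~|-rule on 1]
3. ~<>(~q & r), w0   [~|-rule on 1]
4. <>p, w0   [~->-rule on 2]
5. ~[]<>p, w0   [~->-rule on 2]
6. ~(~q & r), w0   [~<>-rule on 3 via w0Rw0]
7. ~r, w0   [~&-rule on 6 (branches; this branch)]
8. p, w1   [<>-rule on 4: fresh world w1, w0Rw1]
9. ~(~q & r), w1   [~<>-rule on 3 via w0Rw1]
10. ~r, w1   [~&-rule on 9 (branches; this branch)]
11. ~<>p, w2   [~[]-rule on 5: fresh world w2, w0Rw2]
12. ~(~q & r), w2   [~<>-rule on 3 via w0Rw2]
13. ~p, w0   [~<>-rule on 11 via w2Rw0]
14. ~p, w1   [~<>-rule on 11 via w2Rw1]
Accessibility: w0Rw0, w0Rw1, w0Rw2, w1Rw0, w1Rw1, w1Rw2, w2Rw0, w2Rw1, w2Rw2
Branch closes: p and ~p both at w1.
All branches of the negation close; one closing branch shown above.

Valid in S5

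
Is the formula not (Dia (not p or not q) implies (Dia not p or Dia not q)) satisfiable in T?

Unsatisfiable (every branch closes)

1. not (Dia (not p or not q) implies (Dia not p or Dia not q)), 0
2. Dia (not p or not q), 0
3. not (Dia not p or Dia not q), 0
4. not Dia not p, 0
5. not Dia not q, 0
6. p, 0
7. q, 0
8. not p or not q, 1
9. p, 1
10. q, 1
11. not q, 1
Accessibility: 0R0, 0R1, 1R1
Branch closes: q and not q both at 1.
Every branch closes; the branch above is one of them.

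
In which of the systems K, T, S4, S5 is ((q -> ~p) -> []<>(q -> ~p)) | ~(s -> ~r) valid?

S4-tableau for the negation ~(((q -> ~p) -> []<>(q -> ~p)) | ~(s -> ~r)):
1. ~(((q -> ~p) -> []<>(q -> ~p)) | ~(s -> ~r)), 0
2. ~((q -> ~p) -> []<>(q -> ~p)), 0
3. s -> ~r, 0
4. q -> ~p, 0
5. ~[]<>(q -> ~p), 0
6. ~r, 0
7. ~p, 0
8. ~<>(q -> ~p), 1
9. ~(q -> ~p), 1
10. q, 1
11. p, 1
Accessibility: 0R0, 0R1, 1R1
Complete open branch: countermodel on an S4-frame, so not valid in S4, nor in K, T (the same frame is also a K-frame and a T-frame).
S5-tableau for the negation ~(((q -> ~p) -> []<>(q -> ~p)) | ~(s -> ~r)):
1. ~(((q -> ~p) -> []<>(q -> ~p)) | ~(s -> ~r)), 0
2. ~((q -> ~p) -> []<>(q -> ~p)), 0
3. s -> ~r, 0
4. q -> ~p, 0
5. ~[]<>(q -> ~p), 0
6. ~r, 0
7. ~p, 0
8. ~<>(q -> ~p), 1
9. ~(q -> ~p), 0
10. q, 0
11. p, 0
Accessibility: 0R0, 0R1, 1R0, 1R1
Branch closes: p and ~p both at 0.
Every branch closes (one shown): valid in S5.

S5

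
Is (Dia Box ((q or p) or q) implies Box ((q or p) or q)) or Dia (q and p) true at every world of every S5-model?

Valid

Tableau for the negation not ((Dia Box ((q or p) or q) implies Box ((q or p) or q)) or Dia (q and p)):
1. not ((Dia Box ((q or p) or q) implies Box ((q or p) or q)) or Dia (q and p)), 0
2. not (Dia Box ((q or p) or q) implies Box ((q or p) or q)), 0   [neg-or-rule on 1]
3. not Dia (q and p), 0   [neg-or-rule on 1]
4. Dia Box ((q or p) or q), 0   [neg-implies-rule on 2]
5. not Box ((q or p) or q), 0   [neg-implies-rule on 2]
6. not (q and p), 0   [neg-Dia-rule on 3 via 0R0]
7. not p, 0   [neg-and-rule on 6 (branches; this branch)]
8. Box ((q or p) or q), 1   [Dia-rule on 4: fresh world 1, 0R1]
9. not (q and p), 1   [neg-Dia-rule on 3 via 0R1]
10. (q or p) or q, 0   [Box-rule on 8 via 1R0]
11. (q or p) or q, 1   [Box-rule on 8 via 1R1]
12. not p, 1   [neg-and-rule on 9 (branches; this branch)]
13. q or p, 0   [or-rule on 10 (branches; this branch)]
14. q or p, 1   [or-rule on 11 (branches; this branch)]
15. q, 0   [or-rule on 13 (branches; this branch)]
16. q, 1   [or-rule on 14 (branches; this branch)]
17. not ((q or p) or q), 2   [neg-Box-rule on 5: fresh world 2, 0R2]
18. not (q or p), 2   [neg-or-rule on 17]
19. not q, 2   [neg-or-rule on 17]
20. not p, 2   [neg-or-rule on 18]
21. not (q and p), 2   [neg-Dia-rule on 3 via 0R2]
22. (q or p) or q, 2   [Box-rule on 8 via 1R2]
23. q or p, 2   [or-rule on 22 (branches; this branch)]
24. p, 2   [or-rule on 23 (branches; this branch)]
Accessibility: 0R0, 0R1, 0R2, 1R0, 1R1, 1R2, 2R0, 2R1, 2R2
Branch closes: p and not p both at 2.
All branches of the negation close; one closing branch shown above.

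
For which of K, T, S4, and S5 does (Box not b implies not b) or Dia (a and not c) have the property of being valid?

T, S4, S5

T-tableau for the negation not ((Box not b implies not b) or Dia (a and not c)):
1. not ((Box not b implies not b) or Dia (a and not c)), 0
2. not (Box not b implies not b), 0
3. not Dia (a and not c), 0
4. Box not b, 0
5. b, 0
6. not (a and not c), 0
7. not b, 0
Accessibility: 0R0
Branch closes: b and not b both at 0.
Every branch closes (one shown): valid in T, hence also in S4, S5 (every theorem of T is a theorem of S4 and S5).
K-tableau for the negation not ((Box not b implies not b) or Dia (a and not c)):
1. not ((Box not b implies not b) or Dia (a and not c)), 0
2. not (Box not b implies not b), 0
3. not Dia (a and not c), 0
4. Box not b, 0
5. b, 0
Complete open branch: countermodel on a K-frame, so not valid in K.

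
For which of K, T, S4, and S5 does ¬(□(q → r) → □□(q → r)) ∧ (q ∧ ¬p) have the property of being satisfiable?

K, T

T-tableau for the formula:
1. ¬(□(q → r) → □□(q → r)) ∧ (q ∧ ¬p), 0
2. ¬(□(q → r) → □□(q → r)), 0
3. q ∧ ¬p, 0
4. □(q → r), 0
5. ¬□□(q → r), 0
6. q, 0
7. ¬p, 0
8. q → r, 0
9. r, 0
10. ¬□(q → r), 1
11. q → r, 1
12. r, 1
13. ¬(q → r), 2
14. q, 2
15. ¬r, 2
Accessibility: 0R0, 0R1, 1R1, 1R2, 2R2
Complete open branch: satisfiable in T, hence also in K (this T-model is also a K-model).
S4-tableau for the formula:
1. ¬(□(q → r) → □□(q → r)) ∧ (q ∧ ¬p), 0
2. ¬(□(q → r) → □□(q → r)), 0
3. q ∧ ¬p, 0
4. □(q → r), 0
5. ¬□□(q → r), 0
6. q, 0
7. ¬p, 0
8. q → r, 0
9. r, 0
10. ¬□(q → r), 1
11. q → r, 1
12. r, 1
13. ¬(q → r), 2
14. q, 2
15. ¬r, 2
16. q → r, 2
17. r, 2
Accessibility: 0R0, 0R1, 0R2, 1R1, 1R2, 2R2
Branch closes: r and ¬r both at 2.
Every branch closes (one shown): unsatisfiable in S4, hence also in S5 (every S5-frame is an S4-frame).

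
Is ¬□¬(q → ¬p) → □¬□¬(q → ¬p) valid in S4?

No, not valid

Tableau for the negation ¬(¬□¬(q → ¬p) → □¬□¬(q → ¬p)):
1. ¬(¬□¬(q → ¬p) → □¬□¬(q → ¬p)), u
2. ¬□¬(q → ¬p), u   [¬→-rule on 1]
3. ¬□¬□¬(q → ¬p), u   [¬→-rule on 1]
4. q → ¬p, v   [¬□-rule on 2: fresh world v, uRv]
5. ¬p, v   [→-rule on 4 (branches; this branch)]
6. □¬(q → ¬p), w   [¬□-rule on 3: fresh world w, uRw]
7. ¬(q → ¬p), w   [□-rule on 6 via wRw]
8. q, w   [¬→-rule on 7]
9. p, w   [¬→-rule on 7]
Accessibility: uRu, uRv, uRw, vRv, wRw
The negation has an open branch (countermodel exists).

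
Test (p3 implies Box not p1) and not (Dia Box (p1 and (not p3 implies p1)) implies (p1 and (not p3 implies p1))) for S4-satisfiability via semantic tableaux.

1. (p3 implies Box not p1) and not (Dia Box (p1 and (not p3 implies p1)) implies (p1 and (not p3 implies p1))), 0
2. p3 implies Box not p1, 0   [and-rule on 1]
3. not (Dia Box (p1 and (not p3 implies p1)) implies (p1 and (not p3 implies p1))), 0   [and-rule on 1]
4. Dia Box (p1 and (not p3 implies p1)), 0   [neg-implies-rule on 3]
5. not (p1 and (not p3 implies p1)), 0   [neg-implies-rule on 3]
6. not p3, 0   [implies-rule on 2 (branches; this branch)]
7. not (not p3 implies p1), 0   [neg-and-rule on 5 (branches; this branch)]
8. not p1, 0   [neg-implies-rule on 7]
9. Box (p1 and (not p3 implies p1)), 1   [Dia-rule on 4: fresh world 1, 0R1]
10. p1 and (not p3 implies p1), 1   [Box-rule on 9 via 1R1]
11. p1, 1   [and-rule on 10]
12. not p3 implies p1, 1   [and-rule on 10]
Accessibility: 0R0, 0R1, 1R1

Yes, satisfiable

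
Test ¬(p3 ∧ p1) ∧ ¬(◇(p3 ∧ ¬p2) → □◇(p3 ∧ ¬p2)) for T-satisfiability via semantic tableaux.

1. ¬(p3 ∧ p1) ∧ ¬(◇(p3 ∧ ¬p2) → □◇(p3 ∧ ¬p2)), w0
2. ¬(p3 ∧ p1), w0   [∧-rule on 1]
3. ¬(◇(p3 ∧ ¬p2) → □◇(p3 ∧ ¬p2)), w0   [∧-rule on 1]
4. ◇(p3 ∧ ¬p2), w0   [¬→-rule on 3]
5. ¬□◇(p3 ∧ ¬p2), w0   [¬→-rule on 3]
6. ¬p1, w0   [¬∧-rule on 2 (branches; this branch)]
7. p3 ∧ ¬p2, w1   [◇-rule on 4: fresh world w1, w0Rw1]
8. p3, w1   [∧-rule on 7]
9. ¬p2, w1   [∧-rule on 7]
10. ¬◇(p3 ∧ ¬p2), w2   [¬□-rule on 5: fresh world w2, w0Rw2]
11. ¬(p3 ∧ ¬p2), w2   [¬◇-rule on 10 via w2Rw2]
12. p2, w2   [¬∧-rule on 11 (branches; this branch)]
Accessibility: w0Rw0, w0Rw1, w0Rw2, w1Rw1, w2Rw2

Yes, satisfiable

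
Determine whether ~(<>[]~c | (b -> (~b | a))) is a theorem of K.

Not valid

Tableau for the negation <>[]~c | (b -> (~b | a)):
1. <>[]~c | (b -> (~b | a)), u
2. b -> (~b | a), u   [|-rule on 1 (branches; this branch)]
3. ~b | a, u   [->-rule on 2 (branches; this branch)]
4. a, u   [|-rule on 3 (branches; this branch)]
The negation has an open branch (countermodel exists).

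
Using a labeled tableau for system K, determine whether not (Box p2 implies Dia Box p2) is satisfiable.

1. not (Box p2 implies Dia Box p2), u
2. Box p2, u   [neg-implies-rule on 1]
3. not Dia Box p2, u   [neg-implies-rule on 1]

Yes, satisfiable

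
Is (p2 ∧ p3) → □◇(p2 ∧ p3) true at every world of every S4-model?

No, not valid

Tableau for the negation ¬((p2 ∧ p3) → □◇(p2 ∧ p3)):
1. ¬((p2 ∧ p3) → □◇(p2 ∧ p3)), w0
2. p2 ∧ p3, w0
3. ¬□◇(p2 ∧ p3), w0
4. p2, w0
5. p3, w0
6. ¬◇(p2 ∧ p3), w1
7. ¬(p2 ∧ p3), w1
8. ¬p3, w1
Accessibility: w0Rw0, w0Rw1, w1Rw1
The negation has an open branch (countermodel exists).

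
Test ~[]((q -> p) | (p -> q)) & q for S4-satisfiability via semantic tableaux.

1. ~[]((q -> p) | (p -> q)) & q, w0
2. ~[]((q -> p) | (p -> q)), w0
3. q, w0
4. ~((q -> p) | (p -> q)), w1
5. ~(q -> p), w1
6. ~(p -> q), w1
7. q, w1
8. ~p, w1
9. p, w1
10. ~q, w1
Accessibility: w0Rw0, w0Rw1, w1Rw1
Branch closes: p and ~p both at w1.
(One branch shown.) All branches close.

No, unsatisfiable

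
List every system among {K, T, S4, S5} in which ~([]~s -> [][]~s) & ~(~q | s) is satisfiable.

T-tableau for the formula:
1. ~([]~s -> [][]~s) & ~(~q | s), u
2. ~([]~s -> [][]~s), u
3. ~(~q | s), u
4. []~s, u
5. ~[][]~s, u
6. q, u
7. ~s, u
8. ~[]~s, v
9. ~s, v
10. s, w
Accessibility: uRu, uRv, vRv, vRw, wRw
Complete open branch: satisfiable in T, hence also in K (this T-model is also a K-model).
S4-tableau for the formula:
1. ~([]~s -> [][]~s) & ~(~q | s), u
2. ~([]~s -> [][]~s), u
3. ~(~q | s), u
4. []~s, u
5. ~[][]~s, u
6. q, u
7. ~s, u
8. ~[]~s, v
9. ~s, v
10. s, w
11. ~s, w
Accessibility: uRu, uRv, uRw, vRv, vRw, wRw
Branch closes: s and ~s both at w.
Every branch closes (one shown): unsatisfiable in S4, hence also in S5 (every S5-frame is an S4-frame).

K, T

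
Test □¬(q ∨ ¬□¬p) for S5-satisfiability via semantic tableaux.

1. □¬(q ∨ ¬□¬p), w0
2. ¬(q ∨ ¬□¬p), w0
3. ¬q, w0
4. □¬p, w0
5. ¬p, w0
Accessibility: w0Rw0

Satisfiable (open branch found)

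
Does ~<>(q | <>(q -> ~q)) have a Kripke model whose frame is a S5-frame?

Unsatisfiable (every branch closes)

1. ~<>(q | <>(q -> ~q)), 0
2. ~(q | <>(q -> ~q)), 0   [~<>-rule on 1 via 0R0]
3. ~q, 0   [~|-rule on 2]
4. ~<>(q -> ~q), 0   [~|-rule on 2]
5. ~(q -> ~q), 0   [~<>-rule on 4 via 0R0]
6. q, 0   [~->-rule on 5]
Accessibility: 0R0
Branch closes: q and ~q both at 0.
All branches of the tableau close; one closing branch shown above.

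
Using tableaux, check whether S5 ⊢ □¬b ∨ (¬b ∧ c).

Tableau for the negation ¬(□¬b ∨ (¬b ∧ c)):
1. ¬(□¬b ∨ (¬b ∧ c)), w0
2. ¬□¬b, w0   [¬∨-rule on 1]
3. ¬(¬b ∧ c), w0   [¬∨-rule on 1]
4. ¬c, w0   [¬∧-rule on 3 (branches; this branch)]
5. b, w1   [¬□-rule on 2: fresh world w1, w0Rw1]
Accessibility: w0Rw0, w0Rw1, w1Rw0, w1Rw1
The negation has an open branch (countermodel exists).

Not valid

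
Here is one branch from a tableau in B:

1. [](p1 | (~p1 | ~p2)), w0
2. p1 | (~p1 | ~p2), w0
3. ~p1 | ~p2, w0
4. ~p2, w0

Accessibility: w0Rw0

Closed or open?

Not closed

No world carries both an atom and its negation.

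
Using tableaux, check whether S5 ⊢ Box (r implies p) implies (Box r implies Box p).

Tableau for the negation not (Box (r implies p) implies (Box r implies Box p)):
1. not (Box (r implies p) implies (Box r implies Box p)), w0
2. Box (r implies p), w0
3. not (Box r implies Box p), w0
4. Box r, w0
5. not Box p, w0
6. r implies p, w0
7. r, w0
8. p, w0
9. not p, w1
10. r implies p, w1
11. r, w1
12. p, w1
Accessibility: w0Rw0, w0Rw1, w1Rw0, w1Rw1
Branch closes: p and not p both at w1.
All branches of the negation close; one closing branch shown above.

Valid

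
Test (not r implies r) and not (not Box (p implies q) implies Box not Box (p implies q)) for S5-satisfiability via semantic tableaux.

No, unsatisfiable

1. (not r implies r) and not (not Box (p implies q) implies Box not Box (p implies q)), 0
2. not r implies r, 0
3. not (not Box (p implies q) implies Box not Box (p implies q)), 0
4. not Box (p implies q), 0
5. not Box not Box (p implies q), 0
6. r, 0
7. not (p implies q), 1
8. p, 1
9. not q, 1
10. Box (p implies q), 2
11. p implies q, 0
12. p implies q, 1
13. p implies q, 2
14. q, 0
15. q, 1
Accessibility: 0R0, 0R1, 0R2, 1R0, 1R1, 1R2, 2R0, 2R1, 2R2
Branch closes: q and not q both at 1.
(One branch shown.) All branches close.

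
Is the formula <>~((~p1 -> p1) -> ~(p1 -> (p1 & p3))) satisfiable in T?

1. <>~((~p1 -> p1) -> ~(p1 -> (p1 & p3))), 0
2. ~((~p1 -> p1) -> ~(p1 -> (p1 & p3))), 1
3. ~p1 -> p1, 1
4. p1 -> (p1 & p3), 1
5. p1, 1
6. p1 & p3, 1
7. p3, 1
Accessibility: 0R0, 0R1, 1R1

Satisfiable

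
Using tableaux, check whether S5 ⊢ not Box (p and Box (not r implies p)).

Not valid

Tableau for the negation Box (p and Box (not r implies p)):
1. Box (p and Box (not r implies p)), w0
2. p and Box (not r implies p), w0
3. p, w0
4. Box (not r implies p), w0
5. not r implies p, w0
Accessibility: w0Rw0
The negation has an open branch (countermodel exists).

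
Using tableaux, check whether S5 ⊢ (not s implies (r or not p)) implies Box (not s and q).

Invalid (countermodel exists)

Tableau for the negation not ((not s implies (r or not p)) implies Box (not s and q)):
1. not ((not s implies (r or not p)) implies Box (not s and q)), 0
2. not s implies (r or not p), 0
3. not Box (not s and q), 0
4. r or not p, 0
5. not p, 0
6. not (not s and q), 1
7. not q, 1
Accessibility: 0R0, 0R1, 1R0, 1R1
The negation has an open branch (countermodel exists).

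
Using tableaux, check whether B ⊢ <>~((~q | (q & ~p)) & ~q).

No, not valid

Tableau for the negation ~<>~((~q | (q & ~p)) & ~q):
1. ~<>~((~q | (q & ~p)) & ~q), w0
2. (~q | (q & ~p)) & ~q, w0
3. ~q | (q & ~p), w0
4. ~q, w0
Accessibility: w0Rw0
The negation has an open branch (countermodel exists).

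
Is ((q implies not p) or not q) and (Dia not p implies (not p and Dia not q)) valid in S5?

Tableau for the negation not (((q implies not p) or not q) and (Dia not p implies (not p and Dia not q))):
1. not (((q implies not p) or not q) and (Dia not p implies (not p and Dia not q))), u
2. not (Dia not p implies (not p and Dia not q)), u
3. Dia not p, u
4. not (not p and Dia not q), u
5. not Dia not q, u
6. q, u
7. not p, v
8. q, v
Accessibility: uRu, uRv, vRu, vRv
The negation has an open branch (countermodel exists).

Invalid (countermodel exists)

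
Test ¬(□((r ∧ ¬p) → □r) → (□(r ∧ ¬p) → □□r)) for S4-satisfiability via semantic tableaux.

Unsatisfiable

1. ¬(□((r ∧ ¬p) → □r) → (□(r ∧ ¬p) → □□r)), u
2. □((r ∧ ¬p) → □r), u   [¬→-rule on 1]
3. ¬(□(r ∧ ¬p) → □□r), u   [¬→-rule on 1]
4. □(r ∧ ¬p), u   [¬→-rule on 3]
5. ¬□□r, u   [¬→-rule on 3]
6. (r ∧ ¬p) → □r, u   [□-rule on 2 via uRu]
7. r ∧ ¬p, u   [□-rule on 4 via uRu]
8. r, u   [∧-rule on 7]
9. ¬p, u   [∧-rule on 7]
10. □r, u   [→-rule on 6 (branches; this branch)]
11. ¬□r, v   [¬□-rule on 5: fresh world v, uRv]
12. (r ∧ ¬p) → □r, v   [□-rule on 2 via uRv]
13. r ∧ ¬p, v   [□-rule on 4 via uRv]
14. r, v   [∧-rule on 13]
15. ¬p, v   [∧-rule on 13]
16. □r, v   [→-rule on 12 (branches; this branch)]
17. ¬r, w   [¬□-rule on 11: fresh world w, vRw]
18. (r ∧ ¬p) → □r, w   [□-rule on 2 via uRw]
19. r ∧ ¬p, w   [□-rule on 4 via uRw]
20. r, w   [∧-rule on 19]
21. ¬p, w   [∧-rule on 19]
Accessibility: uRu, uRv, uRw, vRv, vRw, wRw
Branch closes: r and ¬r both at w.
Every branch closes; the branch above is one of them.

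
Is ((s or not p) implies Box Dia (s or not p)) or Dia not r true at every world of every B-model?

Tableau for the negation not (((s or not p) implies Box Dia (s or not p)) or Dia not r):
1. not (((s or not p) implies Box Dia (s or not p)) or Dia not r), w0
2. not ((s or not p) implies Box Dia (s or not p)), w0   [neg-or-rule on 1]
3. not Dia not r, w0   [neg-or-rule on 1]
4. s or not p, w0   [neg-implies-rule on 2]
5. not Box Dia (s or not p), w0   [neg-implies-rule on 2]
6. r, w0   [neg-Dia-rule on 3 via w0Rw0]
7. not p, w0   [or-rule on 4 (branches; this branch)]
8. not Dia (s or not p), w1   [neg-Box-rule on 5: fresh world w1, w0Rw1]
9. r, w1   [neg-Dia-rule on 3 via w0Rw1]
10. not (s or not p), w0   [neg-Dia-rule on 8 via w1Rw0]
11. not s, w0   [neg-or-rule on 10]
12. p, w0   [neg-or-rule on 10]
Accessibility: w0Rw0, w0Rw1, w1Rw0, w1Rw1
Branch closes: p and not p both at w0.
All branches of the negation close; one closing branch shown above.

Valid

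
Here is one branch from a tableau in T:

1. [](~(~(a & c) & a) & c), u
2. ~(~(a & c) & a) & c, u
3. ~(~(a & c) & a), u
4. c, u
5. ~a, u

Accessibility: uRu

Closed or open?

Open

There is no literal clash: for every atom and world, at most one sign appears.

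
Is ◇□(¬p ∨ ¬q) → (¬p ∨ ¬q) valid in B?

Yes, valid

Tableau for the negation ¬(◇□(¬p ∨ ¬q) → (¬p ∨ ¬q)):
1. ¬(◇□(¬p ∨ ¬q) → (¬p ∨ ¬q)), u
2. ◇□(¬p ∨ ¬q), u
3. ¬(¬p ∨ ¬q), u
4. p, u
5. q, u
6. □(¬p ∨ ¬q), v
7. ¬p ∨ ¬q, u
8. ¬p ∨ ¬q, v
9. ¬q, u
Accessibility: uRu, uRv, vRu, vRv
Branch closes: q and ¬q both at u.
All branches of the negation close; one closing branch shown above.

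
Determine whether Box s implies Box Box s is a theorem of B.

Tableau for the negation not (Box s implies Box Box s):
1. not (Box s implies Box Box s), u
2. Box s, u
3. not Box Box s, u
4. s, u
5. not Box s, v
6. s, v
7. not s, w
Accessibility: uRu, uRv, vRu, vRv, vRw, wRv, wRw
The negation has an open branch (countermodel exists).

Invalid (countermodel exists)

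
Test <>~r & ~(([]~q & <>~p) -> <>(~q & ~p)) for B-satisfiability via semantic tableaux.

1. <>~r & ~(([]~q & <>~p) -> <>(~q & ~p)), w0
2. <>~r, w0
3. ~(([]~q & <>~p) -> <>(~q & ~p)), w0
4. []~q & <>~p, w0
5. ~<>(~q & ~p), w0
6. []~q, w0
7. <>~p, w0
8. ~(~q & ~p), w0
9. ~q, w0
10. p, w0
11. ~r, w1
12. ~(~q & ~p), w1
13. ~q, w1
14. p, w1
15. ~p, w2
16. ~(~q & ~p), w2
17. ~q, w2
18. p, w2
Accessibility: w0Rw0, w0Rw1, w0Rw2, w1Rw0, w1Rw1, w2Rw0, w2Rw2
Branch closes: p and ~p both at w2.
All branches of the tableau close; one closing branch shown above.

No, unsatisfiable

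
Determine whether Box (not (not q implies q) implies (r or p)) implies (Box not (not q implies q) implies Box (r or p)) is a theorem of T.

Valid in T

Tableau for the negation not (Box (not (not q implies q) implies (r or p)) implies (Box not (not q implies q) implies Box (r or p))):
1. not (Box (not (not q implies q) implies (r or p)) implies (Box not (not q implies q) implies Box (r or p))), 0
2. Box (not (not q implies q) implies (r or p)), 0   [neg-implies-rule on 1]
3. not (Box not (not q implies q) implies Box (r or p)), 0   [neg-implies-rule on 1]
4. Box not (not q implies q), 0   [neg-implies-rule on 3]
5. not Box (r or p), 0   [neg-implies-rule on 3]
6. not (not q implies q) implies (r or p), 0   [Box-rule on 2 via 0R0]
7. not (not q implies q), 0   [Box-rule on 4 via 0R0]
8. not q, 0   [neg-implies-rule on 7]
9. r or p, 0   [implies-rule on 6 (branches; this branch)]
10. p, 0   [or-rule on 9 (branches; this branch)]
11. not (r or p), 1   [neg-Box-rule on 5: fresh world 1, 0R1]
12. not r, 1   [neg-or-rule on 11]
13. not p, 1   [neg-or-rule on 11]
14. not (not q implies q) implies (r or p), 1   [Box-rule on 2 via 0R1]
15. not (not q implies q), 1   [Box-rule on 4 via 0R1]
16. not q, 1   [neg-implies-rule on 15]
17. r or p, 1   [implies-rule on 14 (branches; this branch)]
18. p, 1   [or-rule on 17 (branches; this branch)]
Accessibility: 0R0, 0R1, 1R1
Branch closes: p and not p both at 1.
Every branch of the negation's tableau closes; the branch above is one of them.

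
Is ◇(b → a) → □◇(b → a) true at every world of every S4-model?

Invalid (countermodel exists)

Tableau for the negation ¬(◇(b → a) → □◇(b → a)):
1. ¬(◇(b → a) → □◇(b → a)), w0
2. ◇(b → a), w0
3. ¬□◇(b → a), w0
4. b → a, w1
5. a, w1
6. ¬◇(b → a), w2
7. ¬(b → a), w2
8. b, w2
9. ¬a, w2
Accessibility: w0Rw0, w0Rw1, w0Rw2, w1Rw1, w2Rw2
The negation has an open branch (countermodel exists).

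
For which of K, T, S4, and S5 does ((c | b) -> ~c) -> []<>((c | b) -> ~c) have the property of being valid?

S5

S4-tableau for the negation ~(((c | b) -> ~c) -> []<>((c | b) -> ~c)):
1. ~(((c | b) -> ~c) -> []<>((c | b) -> ~c)), 0
2. (c | b) -> ~c, 0   [~->-rule on 1]
3. ~[]<>((c | b) -> ~c), 0   [~->-rule on 1]
4. ~c, 0   [->-rule on 2 (branches; this branch)]
5. ~<>((c | b) -> ~c), 1   [~[]-rule on 3: fresh world 1, 0R1]
6. ~((c | b) -> ~c), 1   [~<>-rule on 5 via 1R1]
7. c | b, 1   [~->-rule on 6]
8. c, 1   [~->-rule on 6]
9. b, 1   [|-rule on 7 (branches; this branch)]
Accessibility: 0R0, 0R1, 1R1
Complete open branch: countermodel on an S4-frame, so not valid in S4, nor in K, T (the same frame is also a K-frame and a T-frame).
S5-tableau for the negation ~(((c | b) -> ~c) -> []<>((c | b) -> ~c)):
1. ~(((c | b) -> ~c) -> []<>((c | b) -> ~c)), 0
2. (c | b) -> ~c, 0   [~->-rule on 1]
3. ~[]<>((c | b) -> ~c), 0   [~->-rule on 1]
4. ~(c | b), 0   [->-rule on 2 (branches; this branch)]
5. ~c, 0   [~|-rule on 4]
6. ~b, 0   [~|-rule on 4]
7. ~<>((c | b) -> ~c), 1   [~[]-rule on 3: fresh world 1, 0R1]
8. ~((c | b) -> ~c), 0   [~<>-rule on 7 via 1R0]
9. c | b, 0   [~->-rule on 8]
10. c, 0   [~->-rule on 8]
Accessibility: 0R0, 0R1, 1R0, 1R1
Branch closes: c and ~c both at 0.
Every branch closes (one shown): valid in S5.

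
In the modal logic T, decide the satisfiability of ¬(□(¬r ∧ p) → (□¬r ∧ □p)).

Unsatisfiable

1. ¬(□(¬r ∧ p) → (□¬r ∧ □p)), u
2. □(¬r ∧ p), u
3. ¬(□¬r ∧ □p), u
4. ¬r ∧ p, u
5. ¬r, u
6. p, u
7. ¬□p, u
8. ¬p, v
9. ¬r ∧ p, v
10. ¬r, v
11. p, v
Accessibility: uRu, uRv, vRv
Branch closes: p and ¬p both at v.
Every branch closes; the branch above is one of them.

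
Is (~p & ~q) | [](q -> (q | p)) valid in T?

Tableau for the negation ~((~p & ~q) | [](q -> (q | p))):
1. ~((~p & ~q) | [](q -> (q | p))), w0
2. ~(~p & ~q), w0
3. ~[](q -> (q | p)), w0
4. q, w0
5. ~(q -> (q | p)), w1
6. q, w1
7. ~(q | p), w1
8. ~q, w1
9. ~p, w1
Accessibility: w0Rw0, w0Rw1, w1Rw1
Branch closes: q and ~q both at w1.
Every branch of the negation's tableau closes; the branch above is one of them.

Yes, valid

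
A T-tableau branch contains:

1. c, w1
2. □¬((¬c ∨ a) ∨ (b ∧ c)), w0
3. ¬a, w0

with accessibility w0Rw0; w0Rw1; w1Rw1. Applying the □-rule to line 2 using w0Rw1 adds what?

¬((¬c ∨ a) ∨ (b ∧ c)), w1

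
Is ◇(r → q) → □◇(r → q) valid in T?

Tableau for the negation ¬(◇(r → q) → □◇(r → q)):
1. ¬(◇(r → q) → □◇(r → q)), 0
2. ◇(r → q), 0
3. ¬□◇(r → q), 0
4. r → q, 1
5. q, 1
6. ¬◇(r → q), 2
7. ¬(r → q), 2
8. r, 2
9. ¬q, 2
Accessibility: 0R0, 0R1, 0R2, 1R1, 2R2
The negation has an open branch (countermodel exists).

No, not valid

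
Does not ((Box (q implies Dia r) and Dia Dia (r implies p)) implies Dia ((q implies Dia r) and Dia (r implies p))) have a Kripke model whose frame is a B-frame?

Unsatisfiable

1. not ((Box (q implies Dia r) and Dia Dia (r implies p)) implies Dia ((q implies Dia r) and Dia (r implies p))), u
2. Box (q implies Dia r) and Dia Dia (r implies p), u
3. not Dia ((q implies Dia r) and Dia (r implies p)), u
4. Box (q implies Dia r), u
5. Dia Dia (r implies p), u
6. not ((q implies Dia r) and Dia (r implies p)), u
7. q implies Dia r, u
8. not Dia (r implies p), u
9. not (r implies p), u
10. r, u
11. not p, u
12. Dia r, u
13. Dia (r implies p), v
14. not ((q implies Dia r) and Dia (r implies p)), v
15. q implies Dia r, v
16. not (r implies p), v
17. r, v
18. not p, v
19. not Dia (r implies p), v
20. Dia r, v
21. r, w
22. not ((q implies Dia r) and Dia (r implies p)), w
23. q implies Dia r, w
24. not (r implies p), w
25. not p, w
26. not Dia (r implies p), w
27. Dia r, w
28. r implies p, x
29. not (r implies p), x
30. r, x
31. not p, x
32. p, x
Accessibility: uRu, uRv, uRw, vRu, vRv, vRx, wRu, wRw, xRv, xRx
Branch closes: p and not p both at x.
Every branch closes; the branch above is one of them.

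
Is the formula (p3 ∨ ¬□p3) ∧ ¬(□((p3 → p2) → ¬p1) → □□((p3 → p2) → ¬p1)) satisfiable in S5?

Unsatisfiable (every branch closes)

1. (p3 ∨ ¬□p3) ∧ ¬(□((p3 → p2) → ¬p1) → □□((p3 → p2) → ¬p1)), u
2. p3 ∨ ¬□p3, u
3. ¬(□((p3 → p2) → ¬p1) → □□((p3 → p2) → ¬p1)), u
4. □((p3 → p2) → ¬p1), u
5. ¬□□((p3 → p2) → ¬p1), u
6. (p3 → p2) → ¬p1, u
7. ¬□p3, u
8. ¬(p3 → p2), u
9. p3, u
10. ¬p2, u
11. ¬□((p3 → p2) → ¬p1), v
12. (p3 → p2) → ¬p1, v
13. ¬(p3 → p2), v
14. p3, v
15. ¬p2, v
16. ¬p3, w
17. (p3 → p2) → ¬p1, w
18. ¬p1, w
19. ¬((p3 → p2) → ¬p1), x
20. p3 → p2, x
21. p1, x
22. (p3 → p2) → ¬p1, x
23. p2, x
24. ¬(p3 → p2), x
25. p3, x
26. ¬p2, x
Accessibility: uRu, uRv, uRw, uRx, vRu, vRv, vRw, vRx, wRu, wRv, wRw, wRx, xRu, xRv, xRw, xRx
Branch closes: p2 and ¬p2 both at x.
(One branch shown.) All branches close.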